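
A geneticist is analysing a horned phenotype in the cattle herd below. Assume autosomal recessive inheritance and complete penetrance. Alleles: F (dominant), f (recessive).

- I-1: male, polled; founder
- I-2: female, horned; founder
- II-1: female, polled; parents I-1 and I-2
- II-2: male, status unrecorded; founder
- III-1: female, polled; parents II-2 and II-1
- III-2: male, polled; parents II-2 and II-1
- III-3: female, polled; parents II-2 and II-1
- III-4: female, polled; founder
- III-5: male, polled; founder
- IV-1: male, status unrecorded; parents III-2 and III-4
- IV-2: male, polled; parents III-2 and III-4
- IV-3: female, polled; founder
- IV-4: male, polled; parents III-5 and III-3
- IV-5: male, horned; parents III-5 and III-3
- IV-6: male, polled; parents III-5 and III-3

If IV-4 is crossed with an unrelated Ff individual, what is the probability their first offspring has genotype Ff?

1/2

III-5 is polled so carries F and passed f to IV-5 (ff), so III-5 is Ff.
III-3 is polled so carries F and passed f to IV-5 (ff), so III-3 is Ff.
IV-4 is a polled offspring of III-5 (Ff) × III-3 (Ff), whose cross gives 1/4 FF : 1/2 Ff : 1/4 ff; conditioning on being polled, IV-4 is FF with probability 1/3, Ff with probability 2/3.
Summing over parental genotype combinations, P(offspring has genotype Ff) = 1/3·1/2 + 2/3·1/2 = 1/2.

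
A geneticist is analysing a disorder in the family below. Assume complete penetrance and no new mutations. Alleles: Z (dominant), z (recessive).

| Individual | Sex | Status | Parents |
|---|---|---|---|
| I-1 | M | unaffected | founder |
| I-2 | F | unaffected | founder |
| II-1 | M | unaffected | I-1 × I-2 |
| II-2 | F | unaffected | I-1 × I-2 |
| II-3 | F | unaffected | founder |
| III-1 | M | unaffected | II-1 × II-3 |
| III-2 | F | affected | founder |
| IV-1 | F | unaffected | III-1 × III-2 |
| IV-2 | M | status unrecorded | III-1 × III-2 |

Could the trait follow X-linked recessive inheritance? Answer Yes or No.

A consistent assignment under X-linked recessive exists: I-1 X^Z Y, I-2 X^Z X^Z, II-1 X^Z Y, II-2 X^Z X^Z, II-3 X^Z X^Z, III-1 X^Z Y, III-2 X^z X^z, IV-1 X^Z X^z, IV-2 X^z Y.
In this assignment every recorded phenotype matches its genotype and every non-founder's genotype is obtainable from its parents' genotypes, so the pedigree is consistent.

Yes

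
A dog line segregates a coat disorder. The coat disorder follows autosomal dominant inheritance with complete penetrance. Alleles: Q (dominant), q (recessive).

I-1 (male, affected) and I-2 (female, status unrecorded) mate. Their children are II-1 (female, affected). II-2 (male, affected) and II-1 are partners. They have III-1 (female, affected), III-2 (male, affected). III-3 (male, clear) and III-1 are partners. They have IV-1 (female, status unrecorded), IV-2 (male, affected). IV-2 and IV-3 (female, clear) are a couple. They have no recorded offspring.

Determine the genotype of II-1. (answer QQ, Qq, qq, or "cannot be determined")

cannot be determined

II-1's phenotype allows QQ or Qq, and no parent or child forces a single allele at both positions; consistent genotype assignments exist with II-1 as QQ or Qq.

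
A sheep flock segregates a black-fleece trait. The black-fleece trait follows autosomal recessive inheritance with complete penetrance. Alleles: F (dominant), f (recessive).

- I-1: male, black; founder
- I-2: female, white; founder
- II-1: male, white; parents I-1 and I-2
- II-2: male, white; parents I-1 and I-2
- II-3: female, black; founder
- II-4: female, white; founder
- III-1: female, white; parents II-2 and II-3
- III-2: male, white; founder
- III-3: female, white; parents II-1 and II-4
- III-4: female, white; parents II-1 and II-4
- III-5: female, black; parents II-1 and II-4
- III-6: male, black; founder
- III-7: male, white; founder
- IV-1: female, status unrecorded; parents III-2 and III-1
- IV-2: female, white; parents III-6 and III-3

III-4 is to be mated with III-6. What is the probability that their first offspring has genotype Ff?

II-1 is white so carries F and received f from I-1 (ff), so II-1 is Ff.
II-4 is white so carries F and passed f to III-5 (ff), so II-4 is Ff.
III-4 is a white offspring of II-1 (Ff) × II-4 (Ff), whose cross gives 1/4 FF : 1/2 Ff : 1/4 ff; conditioning on being white, III-4 is FF with probability 1/3, Ff with probability 2/3.
III-6 is black, so III-6 is ff.
Summing over parental genotype combinations, P(offspring has genotype Ff) = 1/3·1 + 2/3·1/2 = 2/3.

2/3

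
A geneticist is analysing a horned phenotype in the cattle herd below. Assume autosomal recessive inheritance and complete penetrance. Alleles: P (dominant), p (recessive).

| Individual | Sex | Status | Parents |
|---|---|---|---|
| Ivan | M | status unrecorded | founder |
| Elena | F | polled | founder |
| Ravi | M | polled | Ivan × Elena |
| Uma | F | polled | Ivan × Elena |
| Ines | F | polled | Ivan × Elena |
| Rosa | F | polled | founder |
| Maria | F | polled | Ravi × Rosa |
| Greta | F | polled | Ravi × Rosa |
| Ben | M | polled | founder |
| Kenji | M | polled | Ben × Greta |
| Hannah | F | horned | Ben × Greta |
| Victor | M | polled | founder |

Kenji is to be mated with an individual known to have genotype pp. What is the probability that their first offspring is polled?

2/3

Ben is polled so carries P and passed p to Hannah (pp), so Ben is Pp.
Greta is polled so carries P and passed p to Hannah (pp), so Greta is Pp.
Kenji is a polled offspring of Ben (Pp) × Greta (Pp), whose cross gives 1/4 PP : 1/2 Pp : 1/4 pp; conditioning on being polled, Kenji is PP with probability 1/3, Pp with probability 2/3.
Summing over parental genotype combinations, P(offspring is polled) = 1/3·1 + 2/3·1/2 = 2/3.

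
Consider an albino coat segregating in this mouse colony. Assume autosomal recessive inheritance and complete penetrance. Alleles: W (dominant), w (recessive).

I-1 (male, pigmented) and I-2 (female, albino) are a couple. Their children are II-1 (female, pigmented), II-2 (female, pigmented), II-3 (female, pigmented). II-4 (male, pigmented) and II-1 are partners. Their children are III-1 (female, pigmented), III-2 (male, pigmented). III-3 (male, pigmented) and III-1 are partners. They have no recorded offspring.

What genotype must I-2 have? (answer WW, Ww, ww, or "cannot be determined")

ww

I-2 is albino, so I-2 is ww.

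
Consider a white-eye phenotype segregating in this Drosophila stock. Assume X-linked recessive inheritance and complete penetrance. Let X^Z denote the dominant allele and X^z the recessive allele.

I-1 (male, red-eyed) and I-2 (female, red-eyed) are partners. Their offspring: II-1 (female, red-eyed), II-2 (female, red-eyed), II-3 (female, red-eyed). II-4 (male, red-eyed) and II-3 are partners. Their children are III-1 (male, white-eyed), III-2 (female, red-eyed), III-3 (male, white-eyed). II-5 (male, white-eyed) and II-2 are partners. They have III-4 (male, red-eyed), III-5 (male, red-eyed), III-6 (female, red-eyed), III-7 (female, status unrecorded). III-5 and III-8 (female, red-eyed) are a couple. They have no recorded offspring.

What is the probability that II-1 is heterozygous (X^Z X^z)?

I-1 is red-eyed, so I-1 is X^Z Y.
I-2 is red-eyed so carries Z and passed z to II-3 (X^Z X^z, whose Z came from I-1), so I-2 is X^Z X^z.
Their cross gives offspring ratios 1/2 X^Z X^Z : 1/2 X^Z X^z. Conditioning on II-1 being red-eyed, P(X^Z X^z) = 1/2 / 1 = 1/2.

1/2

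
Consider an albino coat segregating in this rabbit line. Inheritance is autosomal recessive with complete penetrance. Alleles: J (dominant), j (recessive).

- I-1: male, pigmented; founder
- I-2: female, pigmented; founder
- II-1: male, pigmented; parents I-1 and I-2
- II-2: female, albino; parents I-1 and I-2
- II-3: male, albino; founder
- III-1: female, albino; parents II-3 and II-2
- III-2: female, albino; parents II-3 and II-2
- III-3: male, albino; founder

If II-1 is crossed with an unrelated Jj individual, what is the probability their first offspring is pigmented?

I-1 is pigmented so carries J and passed j to II-2 (jj), so I-1 is Jj.
I-2 is pigmented so carries J and passed j to II-2 (jj), so I-2 is Jj.
II-1 is a pigmented offspring of I-1 (Jj) × I-2 (Jj), whose cross gives 1/4 JJ : 1/2 Jj : 1/4 jj; conditioning on being pigmented, II-1 is JJ with probability 1/3, Jj with probability 2/3.
Summing over parental genotype combinations, P(offspring is pigmented) = 1/3·1 + 2/3·3/4 = 5/6.

5/6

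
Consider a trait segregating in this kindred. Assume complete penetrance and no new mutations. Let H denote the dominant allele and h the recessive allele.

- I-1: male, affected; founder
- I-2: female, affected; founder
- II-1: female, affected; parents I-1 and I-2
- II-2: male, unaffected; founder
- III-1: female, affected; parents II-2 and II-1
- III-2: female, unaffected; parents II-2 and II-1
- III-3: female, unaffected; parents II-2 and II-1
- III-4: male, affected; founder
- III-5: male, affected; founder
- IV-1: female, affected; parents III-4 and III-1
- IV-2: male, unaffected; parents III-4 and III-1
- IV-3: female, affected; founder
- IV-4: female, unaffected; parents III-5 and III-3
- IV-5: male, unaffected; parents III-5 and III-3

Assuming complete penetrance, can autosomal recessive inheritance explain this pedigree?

Under autosomal recessive, IV-2 (unaffected, male) cannot arise from III-4 (affected) × III-1 (affected).

No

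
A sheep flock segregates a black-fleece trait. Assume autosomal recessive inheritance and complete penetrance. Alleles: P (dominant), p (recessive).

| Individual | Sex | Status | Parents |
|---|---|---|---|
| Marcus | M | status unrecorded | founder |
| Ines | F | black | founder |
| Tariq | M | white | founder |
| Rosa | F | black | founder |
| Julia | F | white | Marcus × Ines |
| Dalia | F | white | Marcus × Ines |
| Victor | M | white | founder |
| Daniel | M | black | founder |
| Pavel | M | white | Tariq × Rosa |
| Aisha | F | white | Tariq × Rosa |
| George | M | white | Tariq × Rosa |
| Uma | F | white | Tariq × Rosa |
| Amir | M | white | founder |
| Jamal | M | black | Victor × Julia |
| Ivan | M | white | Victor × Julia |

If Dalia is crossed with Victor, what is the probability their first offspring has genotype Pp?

Dalia is white so carries P and received p from Ines (pp), so Dalia is Pp.
Victor is white so carries P and passed p to Jamal (pp), so Victor is Pp.
The cross gives 1/4 PP : 1/2 Pp : 1/4 pp, so P(offspring has genotype Pp) = 1/2.

1/2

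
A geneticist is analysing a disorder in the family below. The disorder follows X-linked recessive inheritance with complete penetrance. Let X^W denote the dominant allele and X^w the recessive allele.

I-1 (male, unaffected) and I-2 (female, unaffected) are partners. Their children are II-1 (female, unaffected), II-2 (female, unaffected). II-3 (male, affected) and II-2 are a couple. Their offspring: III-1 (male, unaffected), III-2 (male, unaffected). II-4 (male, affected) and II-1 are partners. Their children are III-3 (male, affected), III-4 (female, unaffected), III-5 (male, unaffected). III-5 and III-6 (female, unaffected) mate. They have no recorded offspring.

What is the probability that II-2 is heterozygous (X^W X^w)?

I-1 is unaffected, so I-1 is X^W Y.
I-2 is unaffected so carries W and passed w to II-1 (X^W X^w, whose W came from I-1), so I-2 is X^W X^w.
Their cross gives offspring ratios 1/2 X^W X^W : 1/2 X^W X^w. Conditioning on II-2 being unaffected, P(X^W X^w) = 1/2 / 1 = 1/2 before taking II-2's own offspring into account.
II-3 is affected, so II-3 is X^w Y.
Now use II-2's offspring. Probability of each recorded status — unaffected son III-1: 1/2 if II-2 is X^W X^w, 1 if X^W X^W; unaffected son III-2: 1/2 if II-2 is X^W X^w, 1 if X^W X^W.
Bayes: P(X^W X^w) = 1/2·1/4 / (1/2·1/4 + 1/2·1) = 1/5.

1/5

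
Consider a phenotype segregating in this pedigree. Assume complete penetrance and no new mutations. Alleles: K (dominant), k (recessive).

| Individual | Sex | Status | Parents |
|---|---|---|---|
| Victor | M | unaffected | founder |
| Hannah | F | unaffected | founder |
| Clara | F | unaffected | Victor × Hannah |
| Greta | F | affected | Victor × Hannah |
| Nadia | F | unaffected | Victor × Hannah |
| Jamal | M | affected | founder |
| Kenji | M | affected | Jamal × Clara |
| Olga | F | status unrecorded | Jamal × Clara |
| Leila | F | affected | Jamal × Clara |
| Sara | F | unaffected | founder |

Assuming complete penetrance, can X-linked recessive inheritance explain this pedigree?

Under X-linked recessive, Greta (affected, female) cannot arise from Victor (unaffected) × Hannah (unaffected).

No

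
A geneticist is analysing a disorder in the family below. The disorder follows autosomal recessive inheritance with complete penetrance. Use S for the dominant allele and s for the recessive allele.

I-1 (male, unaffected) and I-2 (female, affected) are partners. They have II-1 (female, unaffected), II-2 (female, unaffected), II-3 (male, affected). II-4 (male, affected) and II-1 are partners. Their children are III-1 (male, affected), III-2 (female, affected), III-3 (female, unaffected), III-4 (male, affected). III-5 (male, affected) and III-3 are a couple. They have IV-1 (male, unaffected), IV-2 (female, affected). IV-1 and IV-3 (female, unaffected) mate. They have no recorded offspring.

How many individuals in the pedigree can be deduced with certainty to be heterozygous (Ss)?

Obligate heterozygotes: I-1 is unaffected so carries S and passed s to II-3 (ss), so I-1 is Ss; II-1 is unaffected so carries S and received s from I-2 (ss), so II-1 is Ss; II-2 is unaffected so carries S and received s from I-2 (ss), so II-2 is Ss; III-3 is unaffected so carries S and received s from II-4 (ss), so III-3 is Ss; IV-1 is unaffected so carries S and received s from III-5 (ss), so IV-1 is Ss.
Every other individual is either homozygous by phenotype or has at least one consistent homozygous assignment, so the count is 5.

5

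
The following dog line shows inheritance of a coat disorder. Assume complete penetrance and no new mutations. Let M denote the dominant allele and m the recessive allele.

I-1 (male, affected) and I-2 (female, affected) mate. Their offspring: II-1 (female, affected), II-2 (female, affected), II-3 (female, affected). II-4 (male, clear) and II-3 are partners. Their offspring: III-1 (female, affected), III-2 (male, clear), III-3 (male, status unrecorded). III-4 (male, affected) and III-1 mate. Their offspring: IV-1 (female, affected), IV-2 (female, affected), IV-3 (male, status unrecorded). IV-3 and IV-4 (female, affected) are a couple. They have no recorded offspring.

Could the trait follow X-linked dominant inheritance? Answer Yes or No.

A consistent assignment under X-linked dominant exists: I-1 X^M Y, I-2 X^M X^m, II-1 X^M X^M, II-2 X^M X^M, II-3 X^M X^m, II-4 X^m Y, III-1 X^M X^m, III-2 X^m Y, III-3 X^M Y, III-4 X^M Y, IV-1 X^M X^M, IV-2 X^M X^M, IV-3 X^M Y, IV-4 X^M X^M.
In this assignment every recorded phenotype matches its genotype and every non-founder's genotype is obtainable from its parents' genotypes, so the pedigree is consistent.

Yes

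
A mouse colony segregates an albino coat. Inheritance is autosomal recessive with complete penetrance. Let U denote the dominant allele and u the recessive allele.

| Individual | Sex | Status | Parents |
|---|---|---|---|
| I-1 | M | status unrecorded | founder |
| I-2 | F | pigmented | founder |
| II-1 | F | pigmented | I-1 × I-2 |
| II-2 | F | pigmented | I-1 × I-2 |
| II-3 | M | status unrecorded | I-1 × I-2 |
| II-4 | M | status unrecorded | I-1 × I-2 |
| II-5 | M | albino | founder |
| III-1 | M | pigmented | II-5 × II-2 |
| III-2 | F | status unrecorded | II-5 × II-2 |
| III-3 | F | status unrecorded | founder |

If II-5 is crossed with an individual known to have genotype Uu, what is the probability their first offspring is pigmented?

1/2

II-5 is albino, so II-5 is uu.
The cross gives 1/2 Uu : 1/2 uu, so P(offspring is pigmented) = 1/2.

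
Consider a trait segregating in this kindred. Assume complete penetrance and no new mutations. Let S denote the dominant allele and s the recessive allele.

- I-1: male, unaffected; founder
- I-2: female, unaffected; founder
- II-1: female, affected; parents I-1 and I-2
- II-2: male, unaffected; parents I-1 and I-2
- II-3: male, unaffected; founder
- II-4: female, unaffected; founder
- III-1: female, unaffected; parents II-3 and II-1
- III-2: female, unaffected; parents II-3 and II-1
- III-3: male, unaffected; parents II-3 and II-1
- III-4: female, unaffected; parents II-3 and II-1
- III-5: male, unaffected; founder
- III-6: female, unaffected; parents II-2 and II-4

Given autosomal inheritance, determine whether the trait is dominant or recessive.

I-1 and I-2 are both unaffected yet have an affected child II-1. Under dominance, an affected child requires at least one affected parent, so the trait cannot be dominant.

recessive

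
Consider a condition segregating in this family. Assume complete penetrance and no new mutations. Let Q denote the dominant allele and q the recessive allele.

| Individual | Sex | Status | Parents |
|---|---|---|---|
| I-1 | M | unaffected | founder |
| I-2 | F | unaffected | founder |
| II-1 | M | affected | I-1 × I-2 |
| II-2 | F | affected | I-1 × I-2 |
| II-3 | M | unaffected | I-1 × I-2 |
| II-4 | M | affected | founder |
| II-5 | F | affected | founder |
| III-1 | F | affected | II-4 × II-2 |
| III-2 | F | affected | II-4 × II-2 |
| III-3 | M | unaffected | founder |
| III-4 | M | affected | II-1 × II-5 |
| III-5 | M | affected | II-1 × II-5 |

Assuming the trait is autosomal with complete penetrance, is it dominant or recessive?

I-1 and I-2 are both unaffected yet have an affected child II-1. Under dominance, an affected child requires at least one affected parent, so the trait cannot be dominant.

recessive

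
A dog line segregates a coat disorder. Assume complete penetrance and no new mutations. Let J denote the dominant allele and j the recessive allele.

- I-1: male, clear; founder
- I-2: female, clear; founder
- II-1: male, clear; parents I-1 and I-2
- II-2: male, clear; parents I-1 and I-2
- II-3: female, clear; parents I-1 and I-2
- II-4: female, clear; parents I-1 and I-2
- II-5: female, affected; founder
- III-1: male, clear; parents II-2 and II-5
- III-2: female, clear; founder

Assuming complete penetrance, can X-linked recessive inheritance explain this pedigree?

No

Under X-linked recessive, III-1 (clear, male) cannot arise from II-2 (clear) × II-5 (affected).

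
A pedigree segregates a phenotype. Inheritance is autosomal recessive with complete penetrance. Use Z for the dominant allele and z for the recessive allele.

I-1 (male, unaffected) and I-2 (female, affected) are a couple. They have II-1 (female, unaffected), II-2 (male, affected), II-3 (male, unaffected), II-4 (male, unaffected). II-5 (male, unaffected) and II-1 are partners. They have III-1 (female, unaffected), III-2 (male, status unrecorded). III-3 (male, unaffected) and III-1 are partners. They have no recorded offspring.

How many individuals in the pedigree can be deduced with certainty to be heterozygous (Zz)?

Obligate heterozygotes: I-1 is unaffected so carries Z and passed z to II-2 (zz), so I-1 is Zz; II-1 is unaffected so carries Z and received z from I-2 (zz), so II-1 is Zz; II-3 is unaffected so carries Z and received z from I-2 (zz), so II-3 is Zz; II-4 is unaffected so carries Z and received z from I-2 (zz), so II-4 is Zz.
Every other individual is either homozygous by phenotype or has at least one consistent homozygous assignment, so the count is 4.

4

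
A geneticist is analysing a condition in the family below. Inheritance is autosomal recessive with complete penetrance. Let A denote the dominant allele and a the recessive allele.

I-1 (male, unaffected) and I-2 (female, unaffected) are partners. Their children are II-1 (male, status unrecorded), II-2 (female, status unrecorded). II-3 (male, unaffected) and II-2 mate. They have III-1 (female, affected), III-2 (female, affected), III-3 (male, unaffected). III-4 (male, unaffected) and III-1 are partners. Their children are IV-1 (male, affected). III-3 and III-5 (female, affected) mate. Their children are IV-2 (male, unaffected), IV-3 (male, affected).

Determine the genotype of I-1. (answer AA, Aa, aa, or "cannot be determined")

cannot be determined

I-1's phenotype allows AA or Aa, and no parent or child forces a single allele at both positions; consistent genotype assignments exist with I-1 as AA or Aa.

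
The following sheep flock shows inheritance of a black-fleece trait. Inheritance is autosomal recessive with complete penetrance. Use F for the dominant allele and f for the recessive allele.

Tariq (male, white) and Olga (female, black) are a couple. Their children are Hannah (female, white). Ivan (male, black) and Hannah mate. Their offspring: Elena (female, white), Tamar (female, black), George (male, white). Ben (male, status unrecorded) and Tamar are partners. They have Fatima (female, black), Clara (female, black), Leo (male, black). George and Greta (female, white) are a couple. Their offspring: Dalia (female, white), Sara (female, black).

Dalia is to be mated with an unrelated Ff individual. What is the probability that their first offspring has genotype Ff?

George is white so carries F and received f from Ivan (ff), so George is Ff.
Greta is white so carries F and passed f to Sara (ff), so Greta is Ff.
Dalia is a white offspring of George (Ff) × Greta (Ff), whose cross gives 1/4 FF : 1/2 Ff : 1/4 ff; conditioning on being white, Dalia is FF with probability 1/3, Ff with probability 2/3.
Summing over parental genotype combinations, P(offspring has genotype Ff) = 1/3·1/2 + 2/3·1/2 = 1/2.

1/2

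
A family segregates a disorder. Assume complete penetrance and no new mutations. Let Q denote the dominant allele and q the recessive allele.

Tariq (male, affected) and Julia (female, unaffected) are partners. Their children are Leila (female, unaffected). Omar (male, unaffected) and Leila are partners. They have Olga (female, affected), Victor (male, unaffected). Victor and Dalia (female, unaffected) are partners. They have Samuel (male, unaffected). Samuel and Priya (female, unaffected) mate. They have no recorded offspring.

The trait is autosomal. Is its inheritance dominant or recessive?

recessive

Omar and Leila are both unaffected yet have an affected child Olga. Under dominance, an affected child requires at least one affected parent, so the trait cannot be dominant.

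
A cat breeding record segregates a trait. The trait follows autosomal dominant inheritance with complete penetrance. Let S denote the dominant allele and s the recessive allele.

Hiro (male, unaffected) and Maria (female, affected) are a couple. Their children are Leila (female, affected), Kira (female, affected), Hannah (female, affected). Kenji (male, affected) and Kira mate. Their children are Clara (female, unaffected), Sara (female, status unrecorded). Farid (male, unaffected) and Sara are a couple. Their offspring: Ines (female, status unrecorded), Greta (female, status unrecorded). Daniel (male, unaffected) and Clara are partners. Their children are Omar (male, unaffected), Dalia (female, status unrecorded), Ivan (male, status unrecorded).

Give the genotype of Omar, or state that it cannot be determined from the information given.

Omar is unaffected, so Omar is ss.

ss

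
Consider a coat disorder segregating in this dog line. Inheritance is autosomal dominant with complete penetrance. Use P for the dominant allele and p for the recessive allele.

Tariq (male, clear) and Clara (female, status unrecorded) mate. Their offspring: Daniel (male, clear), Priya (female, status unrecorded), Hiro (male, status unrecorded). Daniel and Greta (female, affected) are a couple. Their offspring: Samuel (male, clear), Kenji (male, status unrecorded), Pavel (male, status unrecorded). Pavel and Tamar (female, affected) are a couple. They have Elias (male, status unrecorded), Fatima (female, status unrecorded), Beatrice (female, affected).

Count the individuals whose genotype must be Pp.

1

Obligate heterozygotes: Greta is affected so carries P and passed p to Samuel (pp), so Greta is Pp.
Every other individual is either homozygous by phenotype or has at least one consistent homozygous assignment, so the count is 1.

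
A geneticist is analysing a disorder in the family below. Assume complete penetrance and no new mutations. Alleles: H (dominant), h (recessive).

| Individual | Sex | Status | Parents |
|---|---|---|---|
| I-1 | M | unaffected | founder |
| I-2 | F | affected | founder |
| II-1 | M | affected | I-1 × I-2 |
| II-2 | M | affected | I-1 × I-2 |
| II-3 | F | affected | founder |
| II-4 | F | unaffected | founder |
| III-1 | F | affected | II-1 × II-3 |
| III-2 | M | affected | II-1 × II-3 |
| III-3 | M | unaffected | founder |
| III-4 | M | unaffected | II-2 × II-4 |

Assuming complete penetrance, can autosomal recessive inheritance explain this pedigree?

A consistent assignment under autosomal recessive exists: I-1 Hh, I-2 hh, II-1 hh, II-2 hh, II-3 hh, II-4 HH, III-1 hh, III-2 hh, III-3 HH, III-4 Hh.
In this assignment every recorded phenotype matches its genotype and every non-founder's genotype is obtainable from its parents' genotypes, so the pedigree is consistent.

Yes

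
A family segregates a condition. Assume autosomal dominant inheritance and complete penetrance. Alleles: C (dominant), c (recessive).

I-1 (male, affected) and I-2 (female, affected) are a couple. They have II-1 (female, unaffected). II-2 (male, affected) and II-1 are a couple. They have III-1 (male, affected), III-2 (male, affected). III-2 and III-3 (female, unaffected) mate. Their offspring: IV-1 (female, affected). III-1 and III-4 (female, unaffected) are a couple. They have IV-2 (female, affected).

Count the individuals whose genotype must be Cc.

6

Obligate heterozygotes: I-1 is affected so carries C and passed c to II-1 (cc), so I-1 is Cc; I-2 is affected so carries C and passed c to II-1 (cc), so I-2 is Cc; III-1 is affected so carries C and received c from II-1 (cc), so III-1 is Cc; III-2 is affected so carries C and received c from II-1 (cc), so III-2 is Cc; IV-1 is affected so carries C and received c from III-3 (cc), so IV-1 is Cc; IV-2 is affected so carries C and received c from III-4 (cc), so IV-2 is Cc.
Every other individual is either homozygous by phenotype or has at least one consistent homozygous assignment, so the count is 6.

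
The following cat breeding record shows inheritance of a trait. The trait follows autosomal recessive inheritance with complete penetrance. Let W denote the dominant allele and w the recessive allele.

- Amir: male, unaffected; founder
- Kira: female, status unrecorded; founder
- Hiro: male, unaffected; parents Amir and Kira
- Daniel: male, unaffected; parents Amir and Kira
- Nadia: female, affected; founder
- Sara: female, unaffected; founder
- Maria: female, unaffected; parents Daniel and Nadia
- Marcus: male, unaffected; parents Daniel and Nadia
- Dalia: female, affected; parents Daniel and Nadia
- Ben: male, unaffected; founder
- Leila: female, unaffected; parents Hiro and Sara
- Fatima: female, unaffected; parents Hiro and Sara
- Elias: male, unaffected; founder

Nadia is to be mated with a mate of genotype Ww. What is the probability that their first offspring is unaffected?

Nadia is affected, so Nadia is ww.
The cross gives 1/2 Ww : 1/2 ww, so P(offspring is unaffected) = 1/2.

1/2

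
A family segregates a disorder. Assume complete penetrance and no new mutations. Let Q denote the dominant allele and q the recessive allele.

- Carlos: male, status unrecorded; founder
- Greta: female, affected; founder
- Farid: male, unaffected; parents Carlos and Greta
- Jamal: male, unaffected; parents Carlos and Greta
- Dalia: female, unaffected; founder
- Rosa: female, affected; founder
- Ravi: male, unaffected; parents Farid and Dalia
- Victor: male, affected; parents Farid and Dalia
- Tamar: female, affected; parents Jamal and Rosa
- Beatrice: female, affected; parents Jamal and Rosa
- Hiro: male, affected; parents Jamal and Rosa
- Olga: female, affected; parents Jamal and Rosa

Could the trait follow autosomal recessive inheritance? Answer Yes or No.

Yes

A consistent assignment under autosomal recessive exists: Carlos QQ, Greta qq, Farid Qq, Jamal Qq, Dalia Qq, Rosa qq, Ravi QQ, Victor qq, Tamar qq, Beatrice qq, Hiro qq, Olga qq.
In this assignment every recorded phenotype matches its genotype and every non-founder's genotype is obtainable from its parents' genotypes, so the pedigree is consistent.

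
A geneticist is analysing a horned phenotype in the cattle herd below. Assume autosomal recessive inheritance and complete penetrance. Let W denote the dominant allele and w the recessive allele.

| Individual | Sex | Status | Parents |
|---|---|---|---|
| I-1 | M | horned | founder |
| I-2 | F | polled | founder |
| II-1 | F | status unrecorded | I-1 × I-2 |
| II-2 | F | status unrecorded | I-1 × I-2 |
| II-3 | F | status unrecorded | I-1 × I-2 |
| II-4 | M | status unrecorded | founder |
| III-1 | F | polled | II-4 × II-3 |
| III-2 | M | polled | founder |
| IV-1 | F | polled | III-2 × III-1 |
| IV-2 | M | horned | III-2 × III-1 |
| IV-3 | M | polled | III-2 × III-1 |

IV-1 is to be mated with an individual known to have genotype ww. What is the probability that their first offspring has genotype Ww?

2/3

III-2 is polled so carries W and passed w to IV-2 (ww), so III-2 is Ww.
III-1 is polled so carries W and passed w to IV-2 (ww), so III-1 is Ww.
IV-1 is a polled offspring of III-2 (Ww) × III-1 (Ww), whose cross gives 1/4 WW : 1/2 Ww : 1/4 ww; conditioning on being polled, IV-1 is WW with probability 1/3, Ww with probability 2/3.
Summing over parental genotype combinations, P(offspring has genotype Ww) = 1/3·1 + 2/3·1/2 = 2/3.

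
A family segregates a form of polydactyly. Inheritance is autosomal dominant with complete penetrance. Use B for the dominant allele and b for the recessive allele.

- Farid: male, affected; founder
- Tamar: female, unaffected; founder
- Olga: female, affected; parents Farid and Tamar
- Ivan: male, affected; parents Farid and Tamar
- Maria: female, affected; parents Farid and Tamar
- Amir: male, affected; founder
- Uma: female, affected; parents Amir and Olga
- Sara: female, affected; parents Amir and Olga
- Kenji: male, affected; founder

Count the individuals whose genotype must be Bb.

3

Obligate heterozygotes: Olga is affected so carries B and received b from Tamar (bb), so Olga is Bb; Ivan is affected so carries B and received b from Tamar (bb), so Ivan is Bb; Maria is affected so carries B and received b from Tamar (bb), so Maria is Bb.
Every other individual is either homozygous by phenotype or has at least one consistent homozygous assignment, so the count is 3.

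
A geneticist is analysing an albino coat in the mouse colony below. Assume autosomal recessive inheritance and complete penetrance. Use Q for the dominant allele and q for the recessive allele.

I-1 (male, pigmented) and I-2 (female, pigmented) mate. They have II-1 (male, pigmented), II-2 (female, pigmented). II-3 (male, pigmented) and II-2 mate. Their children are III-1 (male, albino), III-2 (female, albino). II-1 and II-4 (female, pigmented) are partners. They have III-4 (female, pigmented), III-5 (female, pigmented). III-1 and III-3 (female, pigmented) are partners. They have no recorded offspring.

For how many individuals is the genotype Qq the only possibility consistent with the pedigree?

Obligate heterozygotes: II-2 is pigmented so carries Q and passed q to III-1 (qq), so II-2 is Qq; II-3 is pigmented so carries Q and passed q to III-1 (qq), so II-3 is Qq.
Every other individual is either homozygous by phenotype or has at least one consistent homozygous assignment, so the count is 2.

2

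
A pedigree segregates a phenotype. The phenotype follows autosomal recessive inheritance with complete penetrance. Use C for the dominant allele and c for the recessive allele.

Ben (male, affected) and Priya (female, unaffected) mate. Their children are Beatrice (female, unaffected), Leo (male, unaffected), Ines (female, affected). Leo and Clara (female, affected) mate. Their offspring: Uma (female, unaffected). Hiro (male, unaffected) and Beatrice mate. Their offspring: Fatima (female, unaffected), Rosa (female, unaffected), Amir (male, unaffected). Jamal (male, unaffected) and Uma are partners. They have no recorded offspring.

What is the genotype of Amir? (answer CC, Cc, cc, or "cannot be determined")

cannot be determined

Amir's phenotype allows CC or Cc, and no parent or child forces a single allele at both positions; consistent genotype assignments exist with Amir as CC or Cc.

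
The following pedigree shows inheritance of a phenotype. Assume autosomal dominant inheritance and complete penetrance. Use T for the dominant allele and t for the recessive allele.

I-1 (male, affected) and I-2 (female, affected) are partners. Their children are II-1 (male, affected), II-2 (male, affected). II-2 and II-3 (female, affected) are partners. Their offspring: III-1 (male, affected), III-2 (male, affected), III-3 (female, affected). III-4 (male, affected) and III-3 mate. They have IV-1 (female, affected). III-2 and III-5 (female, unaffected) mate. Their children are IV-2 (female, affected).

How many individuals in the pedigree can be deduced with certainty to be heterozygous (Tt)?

Obligate heterozygotes: IV-2 is affected so carries T and received t from III-5 (tt), so IV-2 is Tt.
Every other individual is either homozygous by phenotype or has at least one consistent homozygous assignment, so the count is 1.

1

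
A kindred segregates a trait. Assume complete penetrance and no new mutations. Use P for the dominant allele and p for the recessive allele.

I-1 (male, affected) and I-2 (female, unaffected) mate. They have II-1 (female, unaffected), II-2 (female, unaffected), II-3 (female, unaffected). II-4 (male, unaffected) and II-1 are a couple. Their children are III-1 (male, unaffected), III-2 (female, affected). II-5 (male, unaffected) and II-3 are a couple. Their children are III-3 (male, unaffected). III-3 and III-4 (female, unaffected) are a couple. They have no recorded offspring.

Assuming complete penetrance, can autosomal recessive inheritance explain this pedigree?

Yes

A consistent assignment under autosomal recessive exists: I-1 pp, I-2 PP, II-1 Pp, II-2 Pp, II-3 Pp, II-4 Pp, II-5 PP, III-1 PP, III-2 pp, III-3 PP, III-4 PP.
In this assignment every recorded phenotype matches its genotype and every non-founder's genotype is obtainable from its parents' genotypes, so the pedigree is consistent.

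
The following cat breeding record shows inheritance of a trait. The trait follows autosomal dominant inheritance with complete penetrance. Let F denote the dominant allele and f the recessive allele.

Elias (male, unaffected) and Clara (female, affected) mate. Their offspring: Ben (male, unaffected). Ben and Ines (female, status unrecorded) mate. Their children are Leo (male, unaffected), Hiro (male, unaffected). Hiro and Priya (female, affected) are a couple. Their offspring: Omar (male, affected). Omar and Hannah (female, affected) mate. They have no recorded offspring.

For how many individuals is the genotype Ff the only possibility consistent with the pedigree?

2

Obligate heterozygotes: Clara is affected so carries F and passed f to Ben (ff), so Clara is Ff; Omar is affected so carries F and received f from Hiro (ff), so Omar is Ff.
Every other individual is either homozygous by phenotype or has at least one consistent homozygous assignment, so the count is 2.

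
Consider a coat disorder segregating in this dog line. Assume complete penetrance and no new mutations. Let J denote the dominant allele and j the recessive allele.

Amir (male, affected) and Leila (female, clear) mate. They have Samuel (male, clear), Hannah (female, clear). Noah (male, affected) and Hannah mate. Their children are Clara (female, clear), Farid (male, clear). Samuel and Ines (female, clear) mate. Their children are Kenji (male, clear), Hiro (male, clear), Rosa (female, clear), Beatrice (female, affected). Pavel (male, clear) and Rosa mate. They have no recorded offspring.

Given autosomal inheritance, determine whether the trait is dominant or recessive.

recessive

Samuel and Ines are both clear yet have an affected child Beatrice. Under dominance, an affected child requires at least one affected parent, so the trait cannot be dominant.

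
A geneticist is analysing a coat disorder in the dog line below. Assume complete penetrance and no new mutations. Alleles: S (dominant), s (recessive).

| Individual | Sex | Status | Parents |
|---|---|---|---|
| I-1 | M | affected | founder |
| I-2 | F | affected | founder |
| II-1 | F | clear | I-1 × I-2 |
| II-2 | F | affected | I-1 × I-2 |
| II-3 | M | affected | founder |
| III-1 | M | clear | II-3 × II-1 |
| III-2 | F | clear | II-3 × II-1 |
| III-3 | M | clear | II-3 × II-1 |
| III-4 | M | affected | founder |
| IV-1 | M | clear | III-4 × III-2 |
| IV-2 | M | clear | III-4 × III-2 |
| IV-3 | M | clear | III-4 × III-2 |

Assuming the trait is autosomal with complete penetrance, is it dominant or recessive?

I-1 and I-2 are both affected yet have a clear child II-1. Under a recessive model two affected parents are homozygous and every child would be affected, so the trait cannot be recessive.

dominant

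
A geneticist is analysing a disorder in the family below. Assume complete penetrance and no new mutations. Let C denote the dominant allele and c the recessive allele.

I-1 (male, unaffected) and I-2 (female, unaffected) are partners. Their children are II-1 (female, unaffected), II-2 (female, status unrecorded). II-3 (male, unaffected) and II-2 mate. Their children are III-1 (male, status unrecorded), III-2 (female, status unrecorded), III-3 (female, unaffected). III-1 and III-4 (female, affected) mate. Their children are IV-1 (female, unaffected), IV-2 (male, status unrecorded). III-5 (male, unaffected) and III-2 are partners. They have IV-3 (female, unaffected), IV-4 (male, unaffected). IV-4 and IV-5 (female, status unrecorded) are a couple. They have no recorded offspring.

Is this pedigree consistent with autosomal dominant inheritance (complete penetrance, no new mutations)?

Yes

A consistent assignment under autosomal dominant exists: I-1 cc, I-2 cc, II-1 cc, II-2 cc, II-3 cc, III-1 cc, III-2 cc, III-3 cc, III-4 Cc, III-5 cc, IV-1 cc, IV-2 Cc, IV-3 cc, IV-4 cc, IV-5 CC.
In this assignment every recorded phenotype matches its genotype and every non-founder's genotype is obtainable from its parents' genotypes, so the pedigree is consistent.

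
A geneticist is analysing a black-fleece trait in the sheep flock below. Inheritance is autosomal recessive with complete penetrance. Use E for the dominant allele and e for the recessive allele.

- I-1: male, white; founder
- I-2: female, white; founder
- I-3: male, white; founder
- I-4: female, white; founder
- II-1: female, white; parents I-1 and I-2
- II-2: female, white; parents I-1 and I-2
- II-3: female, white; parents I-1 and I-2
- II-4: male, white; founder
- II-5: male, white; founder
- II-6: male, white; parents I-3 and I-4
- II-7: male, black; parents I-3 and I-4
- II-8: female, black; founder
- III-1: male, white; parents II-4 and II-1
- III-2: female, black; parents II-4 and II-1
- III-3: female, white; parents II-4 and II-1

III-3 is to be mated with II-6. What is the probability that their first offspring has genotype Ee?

4/9

II-4 is white so carries E and passed e to III-2 (ee), so II-4 is Ee.
II-1 is white so carries E and passed e to III-2 (ee), so II-1 is Ee.
III-3 is a white offspring of II-4 (Ee) × II-1 (Ee), whose cross gives 1/4 EE : 1/2 Ee : 1/4 ee; conditioning on being white, III-3 is EE with probability 1/3, Ee with probability 2/3.
I-3 is white so carries E and passed e to II-7 (ee), so I-3 is Ee.
I-4 is white so carries E and passed e to II-7 (ee), so I-4 is Ee.
II-6 is a white offspring of I-3 (Ee) × I-4 (Ee), whose cross gives 1/4 EE : 1/2 Ee : 1/4 ee; conditioning on being white, II-6 is EE with probability 1/3, Ee with probability 2/3.
Summing over parental genotype combinations, P(offspring has genotype Ee) = 2/9·1/2 + 2/9·1/2 + 4/9·1/2 = 4/9.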